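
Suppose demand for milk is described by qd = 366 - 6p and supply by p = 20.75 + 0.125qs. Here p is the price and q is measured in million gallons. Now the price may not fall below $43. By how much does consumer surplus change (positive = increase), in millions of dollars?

-615

Rearranging supply gives qs = 8p - 166. Setting quantity demanded equal to quantity supplied, 366 - 6p = 8p - 166, gives p* = 38 and q* = 138.
The floor of 43 is above the equilibrium price 38, so it binds.
At p = 43: qd = 366 - 6·43 = 108 and qs = 8·43 - 166 = 178.
Consumer surplus without the control is ½ · (61 - 38) · 138 = 1587.
With the floor, consumers buy 108 units at 43, so CS = ½ · (61 - 43) · 108 = 972.
Change in consumer surplus = 972 - 1587 = -615.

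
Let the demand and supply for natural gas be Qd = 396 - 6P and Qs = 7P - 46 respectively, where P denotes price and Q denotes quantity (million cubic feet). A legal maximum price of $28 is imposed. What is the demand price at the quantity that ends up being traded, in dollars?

41

Setting quantity demanded equal to quantity supplied, 396 - 6P = 7P - 46, gives P* = 34 and Q* = 192.
Because the ceiling (28) lies below the market-clearing price, it is binding.
At P = 28: Qd = 396 - 6·28 = 228 and Qs = 7·28 - 46 = 150.
Only 150 units reach the market. On the demand curve, the marginal buyer's willingness to pay at Q = 150 is (396 - 150)/6 = 41.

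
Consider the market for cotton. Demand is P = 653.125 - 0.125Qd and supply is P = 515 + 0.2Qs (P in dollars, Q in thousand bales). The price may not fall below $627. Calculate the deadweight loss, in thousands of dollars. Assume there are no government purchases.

Rearranging demand gives Qd = 5225 - 8P; rearranging supply gives Qs = 5P - 2575. In a free market, 5225 - 8P = 5P - 2575 gives the equilibrium P* = 600, Q* = 425.
The floor of 627 is above the equilibrium price 600, so it binds.
At P = 627: Qd = 5225 - 8·627 = 209 and Qs = 5·627 - 2575 = 560.
Quantity traded falls to 209. At Q = 209 the demand price is (5225 - 209)/8 = 627 and the supply price is (2575 + 209)/5 = 556.8.
Deadweight loss = ½ · (627 - 556.8) · (425 - 209) = ½ · 70.2 · 216 = 7581.6.

7581.6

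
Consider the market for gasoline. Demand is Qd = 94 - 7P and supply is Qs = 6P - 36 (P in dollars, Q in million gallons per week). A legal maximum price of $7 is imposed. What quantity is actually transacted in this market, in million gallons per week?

6

Without the control the market clears where 94 - 7P = 6P - 36, i.e. P* = 10 and Q* = 24.
Since 7 < 10, the ceiling is binding.
At P = 7: Qd = 94 - 7·7 = 45 and Qs = 6·7 - 36 = 6.
The quantity actually transacted is the short side, supply: 6.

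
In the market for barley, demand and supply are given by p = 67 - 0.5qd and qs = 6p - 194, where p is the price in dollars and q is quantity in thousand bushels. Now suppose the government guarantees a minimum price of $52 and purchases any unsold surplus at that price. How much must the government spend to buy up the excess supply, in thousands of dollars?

Rearranging demand gives qd = 134 - 2p. Equilibrium: 134 - 2p = 6p - 194, so 328 = 8p and p* = 41, q* = 52.
Because the floor (52) lies above the market-clearing price, it is binding.
At p = 52: qd = 134 - 2·52 = 30 and qs = 6·52 - 194 = 118.
Surplus = qs - qd = 88.
Government expenditure = surplus × support price = 88 × 52 = 4576.

4576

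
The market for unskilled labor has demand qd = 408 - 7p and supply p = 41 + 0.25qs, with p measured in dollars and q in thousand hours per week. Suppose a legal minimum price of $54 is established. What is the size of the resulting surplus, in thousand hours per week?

Rearranging supply gives qs = 4p - 164. In a free market, 408 - 7p = 4p - 164 gives the equilibrium p* = 52, q* = 44.
Since 54 > 52, the floor is binding.
At p = 54: qd = 408 - 7·54 = 30 and qs = 4·54 - 164 = 52.
Surplus = qs - qd = 52 - 30 = 22.

22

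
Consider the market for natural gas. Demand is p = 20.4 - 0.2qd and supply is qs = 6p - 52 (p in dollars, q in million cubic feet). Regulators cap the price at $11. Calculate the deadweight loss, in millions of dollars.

59.4

Rearranging demand gives qd = 102 - 5p. Without the control the market clears where 102 - 5p = 6p - 52, i.e. p* = 14 and q* = 32.
Since 11 < 14, the ceiling is binding.
At p = 11: qd = 102 - 5·11 = 47 and qs = 6·11 - 52 = 14.
Quantity traded falls to 14. At q = 14 the demand price is (102 - 14)/5 = 17.6 and the supply price is (52 + 14)/6 = 11.
Deadweight loss = ½ · (17.6 - 11) · (32 - 14) = ½ · 6.6 · 18 = 59.4.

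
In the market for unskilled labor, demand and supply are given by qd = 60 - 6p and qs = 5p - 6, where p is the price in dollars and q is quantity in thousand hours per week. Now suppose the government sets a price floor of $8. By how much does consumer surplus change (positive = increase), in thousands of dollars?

-36

In a free market, 60 - 6p = 5p - 6 gives the equilibrium p* = 6, q* = 24.
Because the floor (8) lies above the market-clearing price, it is binding.
At p = 8: qd = 60 - 6·8 = 12 and qs = 5·8 - 6 = 34.
Consumer surplus without the control is ½ · (10 - 6) · 24 = 48.
With the floor, consumers buy 12 units at 8, so CS = ½ · (10 - 8) · 12 = 12.
Change in consumer surplus = 12 - 48 = -36.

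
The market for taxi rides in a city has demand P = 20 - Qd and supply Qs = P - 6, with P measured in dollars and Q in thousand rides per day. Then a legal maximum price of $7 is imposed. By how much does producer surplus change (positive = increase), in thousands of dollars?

-24

Rearranging demand gives Qd = 20 - P. Without the control the market clears where 20 - P = P - 6, i.e. P* = 13 and Q* = 7.
The ceiling of 7 is below the equilibrium price 13, so it binds.
At P = 7: Qd = 20 - 7 = 13 and Qs = 7 - 6 = 1.
Producer surplus without the control is ½ · (13 - 6) · 7 = 24.5.
With the ceiling, producers sell 1 units at 7, so PS = ½ · (7 - 6) · 1 = 0.5.
Change in producer surplus = 0.5 - 24.5 = -24.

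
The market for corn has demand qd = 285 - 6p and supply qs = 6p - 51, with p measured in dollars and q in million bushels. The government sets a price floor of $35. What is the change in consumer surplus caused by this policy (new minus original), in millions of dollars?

-672

Without the control the market clears where 285 - 6p = 6p - 51, i.e. p* = 28 and q* = 117.
The floor of 35 is above the equilibrium price 28, so it binds.
At p = 35: qd = 285 - 6·35 = 75 and qs = 6·35 - 51 = 159.
Consumer surplus without the control is ½ · (47.5 - 28) · 117 = 1140.75.
With the floor, consumers buy 75 units at 35, so CS = ½ · (47.5 - 35) · 75 = 468.75.
Change in consumer surplus = 468.75 - 1140.75 = -672.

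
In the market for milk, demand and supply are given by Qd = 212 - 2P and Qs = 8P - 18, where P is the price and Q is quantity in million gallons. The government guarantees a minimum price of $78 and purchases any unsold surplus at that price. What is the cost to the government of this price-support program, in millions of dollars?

In a free market, 212 - 2P = 8P - 18 gives the equilibrium P* = 23, Q* = 166.
The floor of 78 is above the equilibrium price 23, so it binds.
At P = 78: Qd = 212 - 2·78 = 56 and Qs = 8·78 - 18 = 606.
Surplus = Qs - Qd = 550.
Government expenditure = surplus × support price = 550 × 78 = 42900.

42900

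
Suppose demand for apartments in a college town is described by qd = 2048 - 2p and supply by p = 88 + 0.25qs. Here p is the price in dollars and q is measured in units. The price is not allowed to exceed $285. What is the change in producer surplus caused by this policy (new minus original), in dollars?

Rearranging supply gives qs = 4p - 352. Setting quantity demanded equal to quantity supplied, 2048 - 2p = 4p - 352, gives p* = 400 and q* = 1248.
Because the ceiling (285) lies below the market-clearing price, it is binding.
At p = 285: qd = 2048 - 2·285 = 1478 and qs = 4·285 - 352 = 788.
Producer surplus without the control is ½ · (400 - 88) · 1248 = 194688.
With the ceiling, producers sell 788 units at 285, so PS = ½ · (285 - 88) · 788 = 77618.
Change in producer surplus = 77618 - 194688 = -117070.

-117070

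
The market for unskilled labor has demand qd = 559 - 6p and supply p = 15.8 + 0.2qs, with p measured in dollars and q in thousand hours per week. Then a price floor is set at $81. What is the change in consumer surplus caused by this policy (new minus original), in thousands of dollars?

-3266

Rearranging supply gives qs = 5p - 79. Without the control the market clears where 559 - 6p = 5p - 79, i.e. p* = 58 and q* = 211.
The floor of 81 is above the equilibrium price 58, so it binds.
At p = 81: qd = 559 - 6·81 = 73 and qs = 5·81 - 79 = 326.
Consumer surplus without the control is ½ · (559/6 - 58) · 211 = 44521/12.
With the floor, consumers buy 73 units at 81, so CS = ½ · (559/6 - 81) · 73 = 5329/12.
Change in consumer surplus = 5329/12 - 44521/12 = -3266.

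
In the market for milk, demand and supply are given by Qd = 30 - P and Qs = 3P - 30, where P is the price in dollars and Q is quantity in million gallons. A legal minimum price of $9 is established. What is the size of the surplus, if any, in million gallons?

Setting quantity demanded equal to quantity supplied, 30 - P = 3P - 30, gives P* = 15 and Q* = 15.
The floor of 9 is below the equilibrium price 15, so it is not binding; the market clears at P* = 15, Q* = 15.
Since the control does not bind, there is no surplus.

0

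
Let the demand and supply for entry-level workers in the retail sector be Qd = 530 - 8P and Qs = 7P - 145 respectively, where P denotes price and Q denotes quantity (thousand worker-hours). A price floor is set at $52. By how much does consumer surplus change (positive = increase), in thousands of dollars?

-994

In a free market, 530 - 8P = 7P - 145 gives the equilibrium P* = 45, Q* = 170.
Since 52 > 45, the floor is binding.
At P = 52: Qd = 530 - 8·52 = 114 and Qs = 7·52 - 145 = 219.
Consumer surplus without the control is ½ · (66.25 - 45) · 170 = 1806.25.
With the floor, consumers buy 114 units at 52, so CS = ½ · (66.25 - 52) · 114 = 812.25.
Change in consumer surplus = 812.25 - 1806.25 = -994.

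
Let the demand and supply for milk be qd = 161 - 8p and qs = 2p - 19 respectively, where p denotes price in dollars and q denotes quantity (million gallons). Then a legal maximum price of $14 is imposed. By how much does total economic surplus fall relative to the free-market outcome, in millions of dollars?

20

Without the control the market clears where 161 - 8p = 2p - 19, i.e. p* = 18 and q* = 17.
Because the ceiling (14) lies below the market-clearing price, it is binding.
At p = 14: qd = 161 - 8·14 = 49 and qs = 2·14 - 19 = 9.
Quantity traded falls to 9. At q = 9 the demand price is (161 - 9)/8 = 19 and the supply price is (19 + 9)/2 = 14.
Deadweight loss = ½ · (19 - 14) · (17 - 9) = ½ · 5 · 8 = 20.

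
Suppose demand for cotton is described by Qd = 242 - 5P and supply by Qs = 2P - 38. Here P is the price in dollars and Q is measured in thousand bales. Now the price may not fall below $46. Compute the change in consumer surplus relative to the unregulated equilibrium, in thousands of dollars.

In a free market, 242 - 5P = 2P - 38 gives the equilibrium P* = 40, Q* = 42.
The floor of 46 is above the equilibrium price 40, so it binds.
At P = 46: Qd = 242 - 5·46 = 12 and Qs = 2·46 - 38 = 54.
Consumer surplus without the control is ½ · (48.4 - 40) · 42 = 176.4.
With the floor, consumers buy 12 units at 46, so CS = ½ · (48.4 - 46) · 12 = 14.4.
Change in consumer surplus = 14.4 - 176.4 = -162.

-162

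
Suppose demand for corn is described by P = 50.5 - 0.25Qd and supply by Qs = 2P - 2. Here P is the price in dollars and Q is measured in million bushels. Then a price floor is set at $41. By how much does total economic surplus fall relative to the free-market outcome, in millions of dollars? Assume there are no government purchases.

294

Rearranging demand gives Qd = 202 - 4P. Without the control the market clears where 202 - 4P = 2P - 2, i.e. P* = 34 and Q* = 66.
Because the floor (41) lies above the market-clearing price, it is binding.
At P = 41: Qd = 202 - 4·41 = 38 and Qs = 2·41 - 2 = 80.
Quantity traded falls to 38. At Q = 38 the demand price is (202 - 38)/4 = 41 and the supply price is (2 + 38)/2 = 20.
Deadweight loss = ½ · (41 - 20) · (66 - 38) = ½ · 21 · 28 = 294.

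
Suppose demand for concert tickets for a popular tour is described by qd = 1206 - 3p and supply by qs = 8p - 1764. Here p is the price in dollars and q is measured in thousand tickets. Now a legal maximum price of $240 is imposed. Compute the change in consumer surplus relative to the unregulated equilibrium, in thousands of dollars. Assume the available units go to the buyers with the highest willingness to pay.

Setting quantity demanded equal to quantity supplied, 1206 - 3p = 8p - 1764, gives p* = 270 and q* = 396.
Because the ceiling (240) lies below the market-clearing price, it is binding.
At p = 240: qd = 1206 - 3·240 = 486 and qs = 8·240 - 1764 = 156.
Consumer surplus without the control is ½ · (402 - 270) · 396 = 26136.
With the ceiling, 156 units are sold at 240 (assume they go to the highest-value buyers). The demand price at q = 156 is 350, so CS = ½ · [(402 - 240) + (350 - 240)] · 156 = 21216.
Change in consumer surplus = 21216 - 26136 = -4920.

-4920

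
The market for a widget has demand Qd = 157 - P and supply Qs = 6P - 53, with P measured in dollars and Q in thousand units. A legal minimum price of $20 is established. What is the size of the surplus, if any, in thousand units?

0

Setting quantity demanded equal to quantity supplied, 157 - P = 6P - 53, gives P* = 30 and Q* = 127.
The floor of 20 is below the equilibrium price 30, so it is not binding; the market clears at P* = 30, Q* = 127.
Since the control does not bind, there is no surplus.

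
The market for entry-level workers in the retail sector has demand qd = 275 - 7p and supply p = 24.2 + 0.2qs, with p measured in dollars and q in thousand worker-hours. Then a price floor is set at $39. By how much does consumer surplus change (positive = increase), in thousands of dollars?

Rearranging supply gives qs = 5p - 121. Without the control the market clears where 275 - 7p = 5p - 121, i.e. p* = 33 and q* = 44.
Since 39 > 33, the floor is binding.
At p = 39: qd = 275 - 7·39 = 2 and qs = 5·39 - 121 = 74.
Consumer surplus without the control is ½ · (275/7 - 33) · 44 = 968/7.
With the floor, consumers buy 2 units at 39, so CS = ½ · (275/7 - 39) · 2 = 2/7.
Change in consumer surplus = 2/7 - 968/7 = -138.

-138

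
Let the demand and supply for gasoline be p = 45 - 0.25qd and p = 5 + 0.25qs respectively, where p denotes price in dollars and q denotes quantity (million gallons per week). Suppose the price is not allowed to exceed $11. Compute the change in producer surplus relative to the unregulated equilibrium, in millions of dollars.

-728

Rearranging demand gives qd = 180 - 4p; rearranging supply gives qs = 4p - 20. Without the control the market clears where 180 - 4p = 4p - 20, i.e. p* = 25 and q* = 80.
The ceiling of 11 is below the equilibrium price 25, so it binds.
At p = 11: qd = 180 - 4·11 = 136 and qs = 4·11 - 20 = 24.
Producer surplus without the control is ½ · (25 - 5) · 80 = 800.
With the ceiling, producers sell 24 units at 11, so PS = ½ · (11 - 5) · 24 = 72.
Change in producer surplus = 72 - 800 = -728.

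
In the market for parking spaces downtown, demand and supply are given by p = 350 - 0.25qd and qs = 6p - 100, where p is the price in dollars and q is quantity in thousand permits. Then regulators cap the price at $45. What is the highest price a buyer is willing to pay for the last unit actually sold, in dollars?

Rearranging demand gives qd = 1400 - 4p. In a free market, 1400 - 4p = 6p - 100 gives the equilibrium p* = 150, q* = 800.
Because the ceiling (45) lies below the market-clearing price, it is binding.
At p = 45: qd = 1400 - 4·45 = 1220 and qs = 6·45 - 100 = 170.
Only 170 units reach the market. On the demand curve, the marginal buyer's willingness to pay at q = 170 is (1400 - 170)/4 = 307.5.

307.5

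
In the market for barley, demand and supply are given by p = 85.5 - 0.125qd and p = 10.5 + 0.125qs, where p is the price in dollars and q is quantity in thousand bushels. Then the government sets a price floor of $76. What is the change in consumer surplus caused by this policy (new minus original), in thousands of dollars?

Rearranging demand gives qd = 684 - 8p; rearranging supply gives qs = 8p - 84. Equilibrium: 684 - 8p = 8p - 84, so 768 = 16p and p* = 48, q* = 300.
Since 76 > 48, the floor is binding.
At p = 76: qd = 684 - 8·76 = 76 and qs = 8·76 - 84 = 524.
Consumer surplus without the control is ½ · (85.5 - 48) · 300 = 5625.
With the floor, consumers buy 76 units at 76, so CS = ½ · (85.5 - 76) · 76 = 361.
Change in consumer surplus = 361 - 5625 = -5264.

-5264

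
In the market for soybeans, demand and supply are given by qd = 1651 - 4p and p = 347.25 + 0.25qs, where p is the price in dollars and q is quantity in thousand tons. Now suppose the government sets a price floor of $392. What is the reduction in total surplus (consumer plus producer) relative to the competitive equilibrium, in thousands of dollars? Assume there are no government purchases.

Rearranging supply gives qs = 4p - 1389. Setting quantity demanded equal to quantity supplied, 1651 - 4p = 4p - 1389, gives p* = 380 and q* = 131.
Since 392 > 380, the floor is binding.
At p = 392: qd = 1651 - 4·392 = 83 and qs = 4·392 - 1389 = 179.
Quantity traded falls to 83. At q = 83 the demand price is (1651 - 83)/4 = 392 and the supply price is (1389 + 83)/4 = 368.
Deadweight loss = ½ · (392 - 368) · (131 - 83) = ½ · 24 · 48 = 576.

576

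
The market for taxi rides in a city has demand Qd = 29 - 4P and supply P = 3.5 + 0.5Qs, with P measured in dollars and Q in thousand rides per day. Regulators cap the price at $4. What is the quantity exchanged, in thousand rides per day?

Rearranging supply gives Qs = 2P - 7. Setting quantity demanded equal to quantity supplied, 29 - 4P = 2P - 7, gives P* = 6 and Q* = 5.
Since 4 < 6, the ceiling is binding.
At P = 4: Qd = 29 - 4·4 = 13 and Qs = 2·4 - 7 = 1.
The quantity actually transacted is the short side, supply: 1.

1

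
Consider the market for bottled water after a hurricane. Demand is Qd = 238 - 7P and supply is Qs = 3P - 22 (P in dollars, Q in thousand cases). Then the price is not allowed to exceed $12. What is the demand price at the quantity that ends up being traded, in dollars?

32

In a free market, 238 - 7P = 3P - 22 gives the equilibrium P* = 26, Q* = 56.
The ceiling of 12 is below the equilibrium price 26, so it binds.
At P = 12: Qd = 238 - 7·12 = 154 and Qs = 3·12 - 22 = 14.
Only 14 units reach the market. On the demand curve, the marginal buyer's willingness to pay at Q = 14 is (238 - 14)/7 = 32.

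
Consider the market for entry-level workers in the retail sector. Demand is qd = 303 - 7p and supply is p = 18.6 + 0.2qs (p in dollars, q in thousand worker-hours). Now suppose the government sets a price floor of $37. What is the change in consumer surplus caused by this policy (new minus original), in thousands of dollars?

-232

Rearranging supply gives qs = 5p - 93. Setting quantity demanded equal to quantity supplied, 303 - 7p = 5p - 93, gives p* = 33 and q* = 72.
Since 37 > 33, the floor is binding.
At p = 37: qd = 303 - 7·37 = 44 and qs = 5·37 - 93 = 92.
Consumer surplus without the control is ½ · (303/7 - 33) · 72 = 2592/7.
With the floor, consumers buy 44 units at 37, so CS = ½ · (303/7 - 37) · 44 = 968/7.
Change in consumer surplus = 968/7 - 2592/7 = -232.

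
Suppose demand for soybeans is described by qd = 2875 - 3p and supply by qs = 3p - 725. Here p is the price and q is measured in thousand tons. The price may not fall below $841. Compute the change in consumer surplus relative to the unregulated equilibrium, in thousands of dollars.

-171953.5

Equilibrium: 2875 - 3p = 3p - 725, so 3600 = 6p and p* = 600, q* = 1075.
The floor of 841 is above the equilibrium price 600, so it binds.
At p = 841: qd = 2875 - 3·841 = 352 and qs = 3·841 - 725 = 1798.
Consumer surplus without the control is ½ · (2875/3 - 600) · 1075 = 1155625/6.
With the floor, consumers buy 352 units at 841, so CS = ½ · (2875/3 - 841) · 352 = 61952/3.
Change in consumer surplus = 61952/3 - 1155625/6 = -171953.5.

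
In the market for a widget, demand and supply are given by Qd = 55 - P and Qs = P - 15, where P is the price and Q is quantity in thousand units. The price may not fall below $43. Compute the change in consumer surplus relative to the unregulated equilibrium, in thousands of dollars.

In a free market, 55 - P = P - 15 gives the equilibrium P* = 35, Q* = 20.
Because the floor (43) lies above the market-clearing price, it is binding.
At P = 43: Qd = 55 - 43 = 12 and Qs = 43 - 15 = 28.
Consumer surplus without the control is ½ · (55 - 35) · 20 = 200.
With the floor, consumers buy 12 units at 43, so CS = ½ · (55 - 43) · 12 = 72.
Change in consumer surplus = 72 - 200 = -128.

-128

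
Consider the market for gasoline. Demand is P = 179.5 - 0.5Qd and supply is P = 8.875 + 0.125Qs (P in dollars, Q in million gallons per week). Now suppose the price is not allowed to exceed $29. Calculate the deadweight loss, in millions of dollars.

Rearranging demand gives Qd = 359 - 2P; rearranging supply gives Qs = 8P - 71. In a free market, 359 - 2P = 8P - 71 gives the equilibrium P* = 43, Q* = 273.
Because the ceiling (29) lies below the market-clearing price, it is binding.
At P = 29: Qd = 359 - 2·29 = 301 and Qs = 8·29 - 71 = 161.
Quantity traded falls to 161. At Q = 161 the demand price is (359 - 161)/2 = 99 and the supply price is (71 + 161)/8 = 29.
Deadweight loss = ½ · (99 - 29) · (273 - 161) = ½ · 70 · 112 = 3920.

3920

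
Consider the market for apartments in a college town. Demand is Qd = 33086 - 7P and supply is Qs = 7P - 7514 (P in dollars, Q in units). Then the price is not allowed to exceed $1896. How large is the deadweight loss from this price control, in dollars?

7056112

In a free market, 33086 - 7P = 7P - 7514 gives the equilibrium P* = 2900, Q* = 12786.
Because the ceiling (1896) lies below the market-clearing price, it is binding.
At P = 1896: Qd = 33086 - 7·1896 = 19814 and Qs = 7·1896 - 7514 = 5758.
Quantity traded falls to 5758. At Q = 5758 the demand price is (33086 - 5758)/7 = 3904 and the supply price is (7514 + 5758)/7 = 1896.
Deadweight loss = ½ · (3904 - 1896) · (12786 - 5758) = ½ · 2008 · 7028 = 7056112.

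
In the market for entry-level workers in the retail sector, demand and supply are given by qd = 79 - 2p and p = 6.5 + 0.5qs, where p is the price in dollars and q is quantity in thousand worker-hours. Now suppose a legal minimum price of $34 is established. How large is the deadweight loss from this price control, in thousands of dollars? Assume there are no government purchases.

Rearranging supply gives qs = 2p - 13. Setting quantity demanded equal to quantity supplied, 79 - 2p = 2p - 13, gives p* = 23 and q* = 33.
Since 34 > 23, the floor is binding.
At p = 34: qd = 79 - 2·34 = 11 and qs = 2·34 - 13 = 55.
Quantity traded falls to 11. At q = 11 the demand price is (79 - 11)/2 = 34 and the supply price is (13 + 11)/2 = 12.
Deadweight loss = ½ · (34 - 12) · (33 - 11) = ½ · 22 · 22 = 242.

242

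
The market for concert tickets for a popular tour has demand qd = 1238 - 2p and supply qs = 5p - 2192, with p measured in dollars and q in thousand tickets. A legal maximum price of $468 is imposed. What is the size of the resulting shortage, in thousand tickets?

In a free market, 1238 - 2p = 5p - 2192 gives the equilibrium p* = 490, q* = 258.
Because the ceiling (468) lies below the market-clearing price, it is binding.
At p = 468: qd = 1238 - 2·468 = 302 and qs = 5·468 - 2192 = 148.
Shortage = qd - qs = 302 - 148 = 154.

154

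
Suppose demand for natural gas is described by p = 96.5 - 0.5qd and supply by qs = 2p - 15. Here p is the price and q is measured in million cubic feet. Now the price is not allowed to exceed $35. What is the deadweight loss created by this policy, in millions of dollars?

578

Rearranging demand gives qd = 193 - 2p. Setting quantity demanded equal to quantity supplied, 193 - 2p = 2p - 15, gives p* = 52 and q* = 89.
The ceiling of 35 is below the equilibrium price 52, so it binds.
At p = 35: qd = 193 - 2·35 = 123 and qs = 2·35 - 15 = 55.
Quantity traded falls to 55. At q = 55 the demand price is (193 - 55)/2 = 69 and the supply price is (15 + 55)/2 = 35.
Deadweight loss = ½ · (69 - 35) · (89 - 55) = ½ · 34 · 34 = 578.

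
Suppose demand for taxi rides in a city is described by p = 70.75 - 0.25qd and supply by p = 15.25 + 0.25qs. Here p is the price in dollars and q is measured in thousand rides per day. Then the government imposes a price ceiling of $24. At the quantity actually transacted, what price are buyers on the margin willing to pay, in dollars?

62

Rearranging demand gives qd = 283 - 4p; rearranging supply gives qs = 4p - 61. Without the control the market clears where 283 - 4p = 4p - 61, i.e. p* = 43 and q* = 111.
Because the ceiling (24) lies below the market-clearing price, it is binding.
At p = 24: qd = 283 - 4·24 = 187 and qs = 4·24 - 61 = 35.
Only 35 units reach the market. On the demand curve, the marginal buyer's willingness to pay at q = 35 is (283 - 35)/4 = 62.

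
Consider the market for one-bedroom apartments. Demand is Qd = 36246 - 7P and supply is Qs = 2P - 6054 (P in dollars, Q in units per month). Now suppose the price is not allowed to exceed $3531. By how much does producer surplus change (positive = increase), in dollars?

-2544913

Equilibrium: 36246 - 7P = 2P - 6054, so 42300 = 9P and P* = 4700, Q* = 3346.
Because the ceiling (3531) lies below the market-clearing price, it is binding.
At P = 3531: Qd = 36246 - 7·3531 = 11529 and Qs = 2·3531 - 6054 = 1008.
Producer surplus without the control is ½ · (4700 - 3027) · 3346 = 2798929.
With the ceiling, producers sell 1008 units at 3531, so PS = ½ · (3531 - 3027) · 1008 = 254016.
Change in producer surplus = 254016 - 2798929 = -2544913.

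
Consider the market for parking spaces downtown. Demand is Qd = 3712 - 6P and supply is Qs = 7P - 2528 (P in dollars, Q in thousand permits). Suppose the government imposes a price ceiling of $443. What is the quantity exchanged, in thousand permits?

Without the control the market clears where 3712 - 6P = 7P - 2528, i.e. P* = 480 and Q* = 832.
Because the ceiling (443) lies below the market-clearing price, it is binding.
At P = 443: Qd = 3712 - 6·443 = 1054 and Qs = 7·443 - 2528 = 573.
The quantity actually transacted is the short side, supply: 573.

573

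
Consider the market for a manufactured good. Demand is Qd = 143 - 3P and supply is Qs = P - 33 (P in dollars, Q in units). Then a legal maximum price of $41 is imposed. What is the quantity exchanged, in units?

8

Equilibrium: 143 - 3P = P - 33, so 176 = 4P and P* = 44, Q* = 11.
Since 41 < 44, the ceiling is binding.
At P = 41: Qd = 143 - 3·41 = 20 and Qs = 41 - 33 = 8.
The quantity actually transacted is the short side, supply: 8.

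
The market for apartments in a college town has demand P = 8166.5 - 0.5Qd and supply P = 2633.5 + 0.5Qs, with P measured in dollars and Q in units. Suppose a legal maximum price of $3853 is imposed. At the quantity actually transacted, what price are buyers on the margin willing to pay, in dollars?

6947

Rearranging demand gives Qd = 16333 - 2P; rearranging supply gives Qs = 2P - 5267. Setting quantity demanded equal to quantity supplied, 16333 - 2P = 2P - 5267, gives P* = 5400 and Q* = 5533.
Because the ceiling (3853) lies below the market-clearing price, it is binding.
At P = 3853: Qd = 16333 - 2·3853 = 8627 and Qs = 2·3853 - 5267 = 2439.
Only 2439 units reach the market. On the demand curve, the marginal buyer's willingness to pay at Q = 2439 is (16333 - 2439)/2 = 6947.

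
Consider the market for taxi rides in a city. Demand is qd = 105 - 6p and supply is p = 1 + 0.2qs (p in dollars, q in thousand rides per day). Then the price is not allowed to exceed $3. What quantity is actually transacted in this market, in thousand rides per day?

10

Rearranging supply gives qs = 5p - 5. Setting quantity demanded equal to quantity supplied, 105 - 6p = 5p - 5, gives p* = 10 and q* = 45.
Because the ceiling (3) lies below the market-clearing price, it is binding.
At p = 3: qd = 105 - 6·3 = 87 and qs = 5·3 - 5 = 10.
The quantity actually transacted is the short side, supply: 10.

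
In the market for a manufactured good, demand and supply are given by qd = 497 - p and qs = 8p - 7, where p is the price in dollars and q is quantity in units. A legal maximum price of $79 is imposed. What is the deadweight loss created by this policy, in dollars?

Setting quantity demanded equal to quantity supplied, 497 - p = 8p - 7, gives p* = 56 and q* = 441.
The ceiling of 79 is above the equilibrium price 56, so it is not binding; the market clears at p* = 56, q* = 441.
Since the control does not bind, no trades are prevented and deadweight loss is zero.

0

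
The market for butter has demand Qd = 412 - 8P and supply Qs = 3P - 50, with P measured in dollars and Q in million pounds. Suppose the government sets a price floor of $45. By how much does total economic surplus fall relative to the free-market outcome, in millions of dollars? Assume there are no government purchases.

Without the control the market clears where 412 - 8P = 3P - 50, i.e. P* = 42 and Q* = 76.
Because the floor (45) lies above the market-clearing price, it is binding.
At P = 45: Qd = 412 - 8·45 = 52 and Qs = 3·45 - 50 = 85.
Quantity traded falls to 52. At Q = 52 the demand price is (412 - 52)/8 = 45 and the supply price is (50 + 52)/3 = 34.
Deadweight loss = ½ · (45 - 34) · (76 - 52) = ½ · 11 · 24 = 132.

132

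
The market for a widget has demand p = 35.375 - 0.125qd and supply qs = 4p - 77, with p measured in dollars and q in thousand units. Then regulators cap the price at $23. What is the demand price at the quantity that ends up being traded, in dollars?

33.5

Rearranging demand gives qd = 283 - 8p. Without the control the market clears where 283 - 8p = 4p - 77, i.e. p* = 30 and q* = 43.
Because the ceiling (23) lies below the market-clearing price, it is binding.
At p = 23: qd = 283 - 8·23 = 99 and qs = 4·23 - 77 = 15.
Only 15 units reach the market. On the demand curve, the marginal buyer's willingness to pay at q = 15 is (283 - 15)/8 = 33.5.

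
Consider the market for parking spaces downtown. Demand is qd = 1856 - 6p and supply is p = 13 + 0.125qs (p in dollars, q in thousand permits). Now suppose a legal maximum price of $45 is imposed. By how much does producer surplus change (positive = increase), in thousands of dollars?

Rearranging supply gives qs = 8p - 104. In a free market, 1856 - 6p = 8p - 104 gives the equilibrium p* = 140, q* = 1016.
Because the ceiling (45) lies below the market-clearing price, it is binding.
At p = 45: qd = 1856 - 6·45 = 1586 and qs = 8·45 - 104 = 256.
Producer surplus without the control is ½ · (140 - 13) · 1016 = 64516.
With the ceiling, producers sell 256 units at 45, so PS = ½ · (45 - 13) · 256 = 4096.
Change in producer surplus = 4096 - 64516 = -60420.

-60420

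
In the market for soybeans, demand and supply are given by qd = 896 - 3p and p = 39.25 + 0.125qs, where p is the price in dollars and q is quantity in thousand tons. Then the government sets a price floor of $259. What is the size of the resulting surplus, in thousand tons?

1639

Rearranging supply gives qs = 8p - 314. Without the control the market clears where 896 - 3p = 8p - 314, i.e. p* = 110 and q* = 566.
The floor of 259 is above the equilibrium price 110, so it binds.
At p = 259: qd = 896 - 3·259 = 119 and qs = 8·259 - 314 = 1758.
Surplus = qs - qd = 1758 - 119 = 1639.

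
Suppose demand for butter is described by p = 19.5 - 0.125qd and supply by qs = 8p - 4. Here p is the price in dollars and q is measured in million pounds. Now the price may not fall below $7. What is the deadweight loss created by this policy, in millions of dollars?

Rearranging demand gives qd = 156 - 8p. In a free market, 156 - 8p = 8p - 4 gives the equilibrium p* = 10, q* = 76.
The floor of 7 is below the equilibrium price 10, so it is not binding; the market clears at p* = 10, q* = 76.
Since the control does not bind, no trades are prevented and deadweight loss is zero.

0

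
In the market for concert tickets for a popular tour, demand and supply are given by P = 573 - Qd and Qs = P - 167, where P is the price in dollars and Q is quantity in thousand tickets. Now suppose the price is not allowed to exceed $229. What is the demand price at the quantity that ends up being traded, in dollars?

Rearranging demand gives Qd = 573 - P. Equilibrium: 573 - P = P - 167, so 740 = 2P and P* = 370, Q* = 203.
The ceiling of 229 is below the equilibrium price 370, so it binds.
At P = 229: Qd = 573 - 229 = 344 and Qs = 229 - 167 = 62.
Only 62 units reach the market. On the demand curve, the marginal buyer's willingness to pay at Q = 62 is (573 - 62) = 511.

511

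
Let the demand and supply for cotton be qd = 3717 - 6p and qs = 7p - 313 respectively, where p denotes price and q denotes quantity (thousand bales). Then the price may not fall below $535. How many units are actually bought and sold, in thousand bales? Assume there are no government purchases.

Setting quantity demanded equal to quantity supplied, 3717 - 6p = 7p - 313, gives p* = 310 and q* = 1857.
The floor of 535 is above the equilibrium price 310, so it binds.
At p = 535: qd = 3717 - 6·535 = 507 and qs = 7·535 - 313 = 3432.
The quantity actually transacted is the short side, demand: 507.

507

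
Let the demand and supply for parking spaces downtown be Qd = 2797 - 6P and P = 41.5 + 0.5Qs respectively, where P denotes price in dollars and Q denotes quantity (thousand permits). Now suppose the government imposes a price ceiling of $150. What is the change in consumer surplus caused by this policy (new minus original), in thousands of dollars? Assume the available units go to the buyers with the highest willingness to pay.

Rearranging supply gives Qs = 2P - 83. Setting quantity demanded equal to quantity supplied, 2797 - 6P = 2P - 83, gives P* = 360 and Q* = 637.
Since 150 < 360, the ceiling is binding.
At P = 150: Qd = 2797 - 6·150 = 1897 and Qs = 2·150 - 83 = 217.
Consumer surplus without the control is ½ · (2797/6 - 360) · 637 = 405769/12.
With the ceiling, 217 units are sold at 150 (assume they go to the highest-value buyers). The demand price at Q = 217 is 430, so CS = ½ · [(2797/6 - 150) + (430 - 150)] · 217 = 776209/12.
Change in consumer surplus = 776209/12 - 405769/12 = 30870.

30870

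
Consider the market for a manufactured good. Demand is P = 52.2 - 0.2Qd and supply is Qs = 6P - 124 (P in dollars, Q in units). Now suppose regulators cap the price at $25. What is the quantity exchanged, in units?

26

Rearranging demand gives Qd = 261 - 5P. Equilibrium: 261 - 5P = 6P - 124, so 385 = 11P and P* = 35, Q* = 86.
The ceiling of 25 is below the equilibrium price 35, so it binds.
At P = 25: Qd = 261 - 5·25 = 136 and Qs = 6·25 - 124 = 26.
The quantity actually transacted is the short side, supply: 26.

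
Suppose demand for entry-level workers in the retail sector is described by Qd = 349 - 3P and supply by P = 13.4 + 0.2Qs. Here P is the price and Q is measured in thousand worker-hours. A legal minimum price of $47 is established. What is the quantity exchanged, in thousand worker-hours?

193

Rearranging supply gives Qs = 5P - 67. In a free market, 349 - 3P = 5P - 67 gives the equilibrium P* = 52, Q* = 193.
Since 47 is below P* = 52, the floor does not bind and the free-market outcome prevails.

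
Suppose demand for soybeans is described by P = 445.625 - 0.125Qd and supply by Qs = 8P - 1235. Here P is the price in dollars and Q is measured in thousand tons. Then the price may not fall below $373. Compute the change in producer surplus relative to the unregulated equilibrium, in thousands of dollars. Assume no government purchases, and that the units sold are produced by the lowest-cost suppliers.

Rearranging demand gives Qd = 3565 - 8P. Setting quantity demanded equal to quantity supplied, 3565 - 8P = 8P - 1235, gives P* = 300 and Q* = 1165.
The floor of 373 is above the equilibrium price 300, so it binds.
At P = 373: Qd = 3565 - 8·373 = 581 and Qs = 8·373 - 1235 = 1749.
Producer surplus without the control is ½ · (300 - 154.375) · 1165 = 84826.5625.
With the floor, 581 units are sold at 373. The supply price at Q = 581 is 227, so PS = ½ · [(373 - 154.375) + (373 - 227)] · 581 = 105923.5625.
Change in producer surplus = 105923.5625 - 84826.5625 = 21097.

21097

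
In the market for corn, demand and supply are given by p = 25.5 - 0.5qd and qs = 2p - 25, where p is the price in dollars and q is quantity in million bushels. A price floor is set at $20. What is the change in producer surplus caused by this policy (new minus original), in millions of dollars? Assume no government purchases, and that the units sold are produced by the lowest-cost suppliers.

10

Rearranging demand gives qd = 51 - 2p. Equilibrium: 51 - 2p = 2p - 25, so 76 = 4p and p* = 19, q* = 13.
The floor of 20 is above the equilibrium price 19, so it binds.
At p = 20: qd = 51 - 2·20 = 11 and qs = 2·20 - 25 = 15.
Producer surplus without the control is ½ · (19 - 12.5) · 13 = 42.25.
With the floor, 11 units are sold at 20. The supply price at q = 11 is 18, so PS = ½ · [(20 - 12.5) + (20 - 18)] · 11 = 52.25.
Change in producer surplus = 52.25 - 42.25 = 10.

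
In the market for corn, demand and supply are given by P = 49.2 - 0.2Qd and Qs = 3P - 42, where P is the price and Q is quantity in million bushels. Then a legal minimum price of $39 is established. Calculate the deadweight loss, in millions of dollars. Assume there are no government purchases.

60

Rearranging demand gives Qd = 246 - 5P. Without the control the market clears where 246 - 5P = 3P - 42, i.e. P* = 36 and Q* = 66.
Since 39 > 36, the floor is binding.
At P = 39: Qd = 246 - 5·39 = 51 and Qs = 3·39 - 42 = 75.
Quantity traded falls to 51. At Q = 51 the demand price is (246 - 51)/5 = 39 and the supply price is (42 + 51)/3 = 31.
Deadweight loss = ½ · (39 - 31) · (66 - 51) = ½ · 8 · 15 = 60.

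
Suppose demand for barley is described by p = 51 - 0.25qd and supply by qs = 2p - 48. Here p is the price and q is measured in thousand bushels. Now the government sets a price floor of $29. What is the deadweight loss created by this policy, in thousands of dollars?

0

Rearranging demand gives qd = 204 - 4p. Setting quantity demanded equal to quantity supplied, 204 - 4p = 2p - 48, gives p* = 42 and q* = 36.
Since 29 is below p* = 42, the floor does not bind and the free-market outcome prevails.
Since the control does not bind, no trades are prevented and deadweight loss is zero.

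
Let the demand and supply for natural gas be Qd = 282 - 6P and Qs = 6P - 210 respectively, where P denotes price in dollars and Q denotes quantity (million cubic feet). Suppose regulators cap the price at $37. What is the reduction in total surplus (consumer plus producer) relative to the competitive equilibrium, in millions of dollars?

Without the control the market clears where 282 - 6P = 6P - 210, i.e. P* = 41 and Q* = 36.
Since 37 < 41, the ceiling is binding.
At P = 37: Qd = 282 - 6·37 = 60 and Qs = 6·37 - 210 = 12.
Quantity traded falls to 12. At Q = 12 the demand price is (282 - 12)/6 = 45 and the supply price is (210 + 12)/6 = 37.
Deadweight loss = ½ · (45 - 37) · (36 - 12) = ½ · 8 · 24 = 96.

96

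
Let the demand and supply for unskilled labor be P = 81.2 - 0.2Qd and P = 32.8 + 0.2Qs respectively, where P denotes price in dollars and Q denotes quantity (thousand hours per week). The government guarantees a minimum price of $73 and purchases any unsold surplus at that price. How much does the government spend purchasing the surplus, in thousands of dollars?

11680

Rearranging demand gives Qd = 406 - 5P; rearranging supply gives Qs = 5P - 164. Without the control the market clears where 406 - 5P = 5P - 164, i.e. P* = 57 and Q* = 121.
Since 73 > 57, the floor is binding.
At P = 73: Qd = 406 - 5·73 = 41 and Qs = 5·73 - 164 = 201.
Surplus = Qs - Qd = 160.
Government expenditure = surplus × support price = 160 × 73 = 11680.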